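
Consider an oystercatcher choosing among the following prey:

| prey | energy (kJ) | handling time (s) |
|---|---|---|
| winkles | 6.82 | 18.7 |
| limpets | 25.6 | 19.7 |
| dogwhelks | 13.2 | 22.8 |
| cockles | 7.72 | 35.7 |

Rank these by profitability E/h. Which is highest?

limpets

In descending order of E/h:
limpets: 25.6/19.7 = 1.3 kJ/s
dogwhelks: 13.2/22.8 = 0.579 kJ/s
winkles: 6.82/18.7 = 0.365 kJ/s
cockles: 7.72/35.7 = 0.216 kJ/s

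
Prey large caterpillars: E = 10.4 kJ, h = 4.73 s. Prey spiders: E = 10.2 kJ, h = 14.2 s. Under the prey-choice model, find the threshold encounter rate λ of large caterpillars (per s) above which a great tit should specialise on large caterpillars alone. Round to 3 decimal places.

0.103 per s

At the threshold, the rate on large caterpillars alone equals the profitability of spiders: λ·10.4/(1 + λ·4.73) = 10.2/14.2 = 0.7183.
Rearranging, λ(10.4 − 0.7183×4.73) = 0.7183, so λ = 0.7183/7.002 = 0.1026 per s.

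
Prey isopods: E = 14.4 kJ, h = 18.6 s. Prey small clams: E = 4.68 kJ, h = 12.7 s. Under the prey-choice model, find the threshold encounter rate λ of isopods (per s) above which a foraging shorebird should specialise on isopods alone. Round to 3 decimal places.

0.049 per s

Drop small clams once their profitability E₂/h₂ falls below the rate achievable on isopods alone: E₂/h₂ = λE₁/(1 + λh₁).
Solve for λ: λE₁h₂ = E₂(1 + λh₁) → λ(E₁h₂ − E₂h₁) = E₂ → λ = E₂/(E₁h₂ − E₂h₁).
λ = 4.68/(14.4×12.7 − 4.68×18.6) = 4.68/95.83 = 0.04884 per s.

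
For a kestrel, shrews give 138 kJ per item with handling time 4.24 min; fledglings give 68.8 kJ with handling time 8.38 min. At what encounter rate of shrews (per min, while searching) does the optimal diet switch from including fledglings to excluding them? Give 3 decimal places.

At the threshold, the rate on shrews alone equals the profitability of fledglings: λ·138/(1 + λ·4.24) = 68.8/8.38 = 8.21.
Rearranging, λ(138 − 8.21×4.24) = 8.21, so λ = 8.21/103.2 = 0.07956 per min.

0.080 per min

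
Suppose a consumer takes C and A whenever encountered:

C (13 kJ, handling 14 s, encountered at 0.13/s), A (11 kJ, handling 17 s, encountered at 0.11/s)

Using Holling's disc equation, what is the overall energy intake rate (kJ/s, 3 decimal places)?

0.618 kJ/s

Energy encountered per unit search time: 0.13×13 + 0.11×11 = 2.9 kJ/s.
Handling time per unit search time: 0.13×14 + 0.11×17 = 3.69.
Rate = 2.9/(1 + 3.69) = 0.6183 kJ/s.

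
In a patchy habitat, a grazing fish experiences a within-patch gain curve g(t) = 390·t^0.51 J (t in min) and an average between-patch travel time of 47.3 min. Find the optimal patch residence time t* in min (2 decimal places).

Optimal t* satisfies g'(t*) = g(t*)/(T + t*).
g'(t) = 0.51·390·t^-0.49. Setting 0.51·390·t^-0.49 = 390·t^0.51/(47.3+t) gives 0.51(47.3+t) = t, so 0.49·t = 0.51×47.3.
t* = 0.51×47.3/0.49 = 49.23 min.

49.23 min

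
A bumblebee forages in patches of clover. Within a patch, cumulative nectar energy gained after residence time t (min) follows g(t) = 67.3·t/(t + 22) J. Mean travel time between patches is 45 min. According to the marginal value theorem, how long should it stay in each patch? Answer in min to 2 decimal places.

By the marginal value theorem, leave when the instantaneous gain rate g'(t) equals the habitat-wide average g(t)/(T + t).
g'(t) = 67.3·22/(t + 22)². Setting 67.3·22/(t+22)² = 67.3t/[(t+22)(45+t)] gives 22(45+t) = t(t+22), so t² = 22×45 = 990.
t* = √990 = 31.46 min.

31.46 min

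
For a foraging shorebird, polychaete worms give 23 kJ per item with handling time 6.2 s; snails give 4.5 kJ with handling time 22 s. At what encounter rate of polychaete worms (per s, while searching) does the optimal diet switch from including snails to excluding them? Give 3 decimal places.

Drop snails once their profitability E₂/h₂ falls below the rate achievable on polychaete worms alone: E₂/h₂ = λE₁/(1 + λh₁).
Solve for λ: λE₁h₂ = E₂(1 + λh₁) → λ(E₁h₂ − E₂h₁) = E₂ → λ = E₂/(E₁h₂ − E₂h₁).
λ = 4.5/(23×22 − 4.5×6.2) = 4.5/478.1 = 0.009412 per s.

0.009 per s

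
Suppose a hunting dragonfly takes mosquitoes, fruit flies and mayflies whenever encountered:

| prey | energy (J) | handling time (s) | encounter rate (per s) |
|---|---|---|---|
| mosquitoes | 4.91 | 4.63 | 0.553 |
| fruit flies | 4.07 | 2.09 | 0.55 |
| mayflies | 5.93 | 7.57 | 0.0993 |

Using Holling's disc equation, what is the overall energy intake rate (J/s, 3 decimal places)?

1.015 J/s

R = Σλ_iE_i / (1 + Σλ_ih_i)
Numerator: 0.553×4.91 + 0.55×4.07 + 0.0993×5.93 = 5.543
Denominator: 1 + 0.553×4.63 + 0.55×2.09 + 0.0993×7.57 = 5.462
R = 5.543/5.462 = 1.015 J/s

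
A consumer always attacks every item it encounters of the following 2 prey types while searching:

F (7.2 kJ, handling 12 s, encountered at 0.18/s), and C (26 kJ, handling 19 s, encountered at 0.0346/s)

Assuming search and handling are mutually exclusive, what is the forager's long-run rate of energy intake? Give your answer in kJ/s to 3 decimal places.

0.575 kJ/s

R = (0.18×7.2 + 0.0346×26) / (1 + 0.18×12 + 0.0346×19) = 2.196/3.817 = 0.5752 kJ/s.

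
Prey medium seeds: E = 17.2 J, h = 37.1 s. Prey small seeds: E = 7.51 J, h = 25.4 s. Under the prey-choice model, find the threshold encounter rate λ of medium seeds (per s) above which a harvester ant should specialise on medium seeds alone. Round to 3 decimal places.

0.047 per s

At the threshold, the rate on medium seeds alone equals the profitability of small seeds: λ·17.2/(1 + λ·37.1) = 7.51/25.4 = 0.2957.
Rearranging, λ(17.2 − 0.2957×37.1) = 0.2957, so λ = 0.2957/6.231 = 0.04745 per s.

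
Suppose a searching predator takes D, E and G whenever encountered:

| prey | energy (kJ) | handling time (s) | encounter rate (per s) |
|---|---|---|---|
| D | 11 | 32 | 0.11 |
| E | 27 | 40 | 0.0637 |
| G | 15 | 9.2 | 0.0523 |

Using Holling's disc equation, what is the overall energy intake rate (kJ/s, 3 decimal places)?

0.492 kJ/s

R = Σλ_iE_i / (1 + Σλ_ih_i)
Numerator: 0.11×11 + 0.0637×27 + 0.0523×15 = 3.714
Denominator: 1 + 0.11×32 + 0.0637×40 + 0.0523×9.2 = 7.549
R = 3.714/7.549 = 0.492 kJ/s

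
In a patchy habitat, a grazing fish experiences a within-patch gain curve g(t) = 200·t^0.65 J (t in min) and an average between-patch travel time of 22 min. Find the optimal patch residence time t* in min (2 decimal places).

40.86 min

Maximise g(t)/(T+t): set derivative to zero → g'(t)(T+t) = g(t).
g'(t) = 0.65·200·t^-0.35. Setting 0.65·200·t^-0.35 = 200·t^0.65/(22+t) gives 0.65(22+t) = t, so 0.35·t = 0.65×22.
t* = 0.65×22/0.35 = 40.86 min.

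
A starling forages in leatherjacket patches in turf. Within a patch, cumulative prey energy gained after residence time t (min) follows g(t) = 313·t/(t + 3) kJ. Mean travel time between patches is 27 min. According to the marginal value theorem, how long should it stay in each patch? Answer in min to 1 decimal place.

9.0 min

Optimal t* satisfies g'(t*) = g(t*)/(T + t*).
g'(t) = 313·3/(t + 3)². Setting 313·3/(t+3)² = 313t/[(t+3)(27+t)] gives 3(27+t) = t(t+3), so t² = 3×27 = 81.
t* = √81 = 9 min.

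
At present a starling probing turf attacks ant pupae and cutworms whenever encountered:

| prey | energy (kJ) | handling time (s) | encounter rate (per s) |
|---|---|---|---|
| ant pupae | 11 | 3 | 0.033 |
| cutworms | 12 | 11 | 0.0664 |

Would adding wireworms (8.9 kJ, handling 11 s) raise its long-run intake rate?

On ant pupae and cutworms alone, R = ΣλE/(1+Σλh) = 1.16/1.829 = 0.634 kJ/s.
wireworms: E/h = 8.9/11 = 0.8091 kJ/s.
0.8091 > 0.634, so adding wireworms raises the average — include it.

Yes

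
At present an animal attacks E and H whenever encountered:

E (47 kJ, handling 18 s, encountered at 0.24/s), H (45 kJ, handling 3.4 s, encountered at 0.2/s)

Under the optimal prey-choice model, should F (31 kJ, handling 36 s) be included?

Current rate: (0.24×47 + 0.2×45)/(1 + 0.24×18 + 0.2×3.4) = 3.38 kJ/s.
Profitability of F: 31/36 = 0.8611 kJ/s.
Since 0.8611 < R, time spent handling F is better spent searching.

No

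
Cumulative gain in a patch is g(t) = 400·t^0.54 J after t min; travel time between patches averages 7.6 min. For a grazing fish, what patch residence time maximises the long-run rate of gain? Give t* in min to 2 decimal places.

8.92 min

By the marginal value theorem, leave when the instantaneous gain rate g'(t) equals the habitat-wide average g(t)/(T + t).
g'(t) = 0.54·400·t^-0.46. Setting 0.54·400·t^-0.46 = 400·t^0.54/(7.6+t) gives 0.54(7.6+t) = t, so 0.46·t = 0.54×7.6.
t* = 0.54×7.6/0.46 = 8.922 min.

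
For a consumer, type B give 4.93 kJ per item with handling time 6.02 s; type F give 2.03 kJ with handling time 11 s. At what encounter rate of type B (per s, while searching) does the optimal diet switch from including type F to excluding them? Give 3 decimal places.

Drop type F once their profitability E₂/h₂ falls below the rate achievable on type B alone: E₂/h₂ = λE₁/(1 + λh₁).
Solve for λ: λE₁h₂ = E₂(1 + λh₁) → λ(E₁h₂ − E₂h₁) = E₂ → λ = E₂/(E₁h₂ − E₂h₁).
λ = 2.03/(4.93×11 − 2.03×6.02) = 2.03/42.01 = 0.04832 per s.

0.048 per s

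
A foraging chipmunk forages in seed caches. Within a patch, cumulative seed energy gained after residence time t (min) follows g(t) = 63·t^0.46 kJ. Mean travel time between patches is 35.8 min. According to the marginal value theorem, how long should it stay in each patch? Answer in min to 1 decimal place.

Optimal t* satisfies g'(t*) = g(t*)/(T + t*).
g'(t) = 0.46·63·t^-0.54. Setting 0.46·63·t^-0.54 = 63·t^0.46/(35.8+t) gives 0.46(35.8+t) = t, so 0.54·t = 0.46×35.8.
t* = 0.46×35.8/0.54 = 30.5 min.

30.5 min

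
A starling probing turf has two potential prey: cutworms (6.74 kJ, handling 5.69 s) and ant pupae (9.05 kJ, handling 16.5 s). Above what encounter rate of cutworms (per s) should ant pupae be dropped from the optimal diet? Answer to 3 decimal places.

0.152 per s

Drop ant pupae once their profitability E₂/h₂ falls below the rate achievable on cutworms alone: E₂/h₂ = λE₁/(1 + λh₁).
Solve for λ: λE₁h₂ = E₂(1 + λh₁) → λ(E₁h₂ − E₂h₁) = E₂ → λ = E₂/(E₁h₂ − E₂h₁).
λ = 9.05/(6.74×16.5 − 9.05×5.69) = 9.05/59.72 = 0.1516 per s.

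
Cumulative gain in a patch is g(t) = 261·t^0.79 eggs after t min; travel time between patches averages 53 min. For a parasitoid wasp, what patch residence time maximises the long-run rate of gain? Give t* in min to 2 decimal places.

Optimal t* satisfies g'(t*) = g(t*)/(T + t*).
g'(t) = 0.79·261·t^-0.21. Setting 0.79·261·t^-0.21 = 261·t^0.79/(53+t) gives 0.79(53+t) = t, so 0.21·t = 0.79×53.
t* = 0.79×53/0.21 = 199.4 min.

199.38 min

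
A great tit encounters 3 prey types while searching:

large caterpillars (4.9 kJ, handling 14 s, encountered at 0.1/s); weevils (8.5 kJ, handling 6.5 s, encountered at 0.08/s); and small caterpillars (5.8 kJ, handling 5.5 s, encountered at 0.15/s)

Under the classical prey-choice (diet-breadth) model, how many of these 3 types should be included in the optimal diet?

2

Rank by E/h (kJ/s): weevils 1.31, small caterpillars 1.05, large caterpillars 0.35. Include each in turn until the next type's E/h falls below the running intake rate.
Rate on top 1: 0.4474. small caterpillars: 1.05 > 0.4474 → include.
Rate on top 2: 0.661. large caterpillars: 0.35 < 0.661 → exclude; stop.
Optimal diet: weevils, small caterpillars — 2 of 3 types.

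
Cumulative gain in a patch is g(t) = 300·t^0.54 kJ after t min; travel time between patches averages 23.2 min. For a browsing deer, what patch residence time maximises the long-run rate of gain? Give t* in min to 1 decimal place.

27.2 min

Maximise g(t)/(T+t): set derivative to zero → g'(t)(T+t) = g(t).
g'(t) = 0.54·300·t^-0.46. Setting 0.54·300·t^-0.46 = 300·t^0.54/(23.2+t) gives 0.54(23.2+t) = t, so 0.46·t = 0.54×23.2.
t* = 0.54×23.2/0.46 = 27.23 min.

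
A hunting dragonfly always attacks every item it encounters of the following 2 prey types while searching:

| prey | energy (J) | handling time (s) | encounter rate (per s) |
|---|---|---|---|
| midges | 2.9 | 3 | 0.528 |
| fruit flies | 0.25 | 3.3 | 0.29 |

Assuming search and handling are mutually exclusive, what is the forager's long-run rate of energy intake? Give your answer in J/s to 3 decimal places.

0.453 J/s

R = Σλ_iE_i / (1 + Σλ_ih_i)
Numerator: 0.528×2.9 + 0.29×0.25 = 1.604
Denominator: 1 + 0.528×3 + 0.29×3.3 = 3.541
R = 1.604/3.541 = 0.4529 J/s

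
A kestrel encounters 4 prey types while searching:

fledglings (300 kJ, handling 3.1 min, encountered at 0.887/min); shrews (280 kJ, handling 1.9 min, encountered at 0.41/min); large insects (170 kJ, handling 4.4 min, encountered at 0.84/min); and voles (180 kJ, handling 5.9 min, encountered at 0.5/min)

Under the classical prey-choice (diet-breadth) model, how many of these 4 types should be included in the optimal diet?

2

Profitabilities (E/h, kJ/min): shrews 147, fledglings 96.8, large insects 38.6, voles 30.5. Add prey in this order while the next type's profitability exceeds the intake rate on those already taken.
Rate on top 1: 64.53. fledglings: 96.8 > 64.53 → include.
Rate on top 2: 84.11. large insects: 38.6 < 84.11 → exclude; stop.
Optimal diet: shrews, fledglings — 2 of 4 types.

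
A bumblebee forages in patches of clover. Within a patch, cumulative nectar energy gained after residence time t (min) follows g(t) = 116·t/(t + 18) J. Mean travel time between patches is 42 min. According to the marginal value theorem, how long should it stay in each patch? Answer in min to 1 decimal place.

Maximise g(t)/(T+t): set derivative to zero → g'(t)(T+t) = g(t).
g'(t) = 116·18/(t + 18)². Setting 116·18/(t+18)² = 116t/[(t+18)(42+t)] gives 18(42+t) = t(t+18), so t² = 18×42 = 756.
t* = √756 = 27.5 min.

27.5 min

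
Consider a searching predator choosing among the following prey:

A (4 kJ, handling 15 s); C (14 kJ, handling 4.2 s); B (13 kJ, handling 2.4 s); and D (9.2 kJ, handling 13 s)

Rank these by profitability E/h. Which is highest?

B

Profitability E/h (kJ/s): A = 4/15 = 0.267, C = 14/4.2 = 3.33, B = 13/2.4 = 5.42, D = 9.2/13 = 0.708.
Ranked: B > C > D > A.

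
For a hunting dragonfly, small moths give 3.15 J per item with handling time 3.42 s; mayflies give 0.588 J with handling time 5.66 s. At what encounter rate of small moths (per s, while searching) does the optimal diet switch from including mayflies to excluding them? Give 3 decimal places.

The zero-one rule: include mayflies iff E₂/h₂ > λE₁/(1+λh₁). Equality gives the switch point.
λE₁h₂ = E₂ + λE₂h₁ ⇒ λ = E₂/(E₁h₂ − E₂h₁) = 0.588/(17.83 − 2.011) = 0.03717 per s.

0.037 per s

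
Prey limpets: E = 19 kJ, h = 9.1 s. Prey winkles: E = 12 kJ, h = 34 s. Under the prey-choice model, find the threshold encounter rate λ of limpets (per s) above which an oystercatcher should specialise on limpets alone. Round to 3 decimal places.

Drop winkles once their profitability E₂/h₂ falls below the rate achievable on limpets alone: E₂/h₂ = λE₁/(1 + λh₁).
Solve for λ: λE₁h₂ = E₂(1 + λh₁) → λ(E₁h₂ − E₂h₁) = E₂ → λ = E₂/(E₁h₂ − E₂h₁).
λ = 12/(19×34 − 12×9.1) = 12/536.8 = 0.02235 per s.

0.022 per s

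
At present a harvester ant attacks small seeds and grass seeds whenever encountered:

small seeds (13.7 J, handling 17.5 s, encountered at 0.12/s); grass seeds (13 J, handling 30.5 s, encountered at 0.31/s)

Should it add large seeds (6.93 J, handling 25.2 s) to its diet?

Current rate: (0.12×13.7 + 0.31×13)/(1 + 0.12×17.5 + 0.31×30.5) = 0.4519 J/s.
large seeds: E/h = 6.93/25.2 = 0.275 J/s.
0.275 < 0.4519, so adding large seeds would lower the average — exclude it.

No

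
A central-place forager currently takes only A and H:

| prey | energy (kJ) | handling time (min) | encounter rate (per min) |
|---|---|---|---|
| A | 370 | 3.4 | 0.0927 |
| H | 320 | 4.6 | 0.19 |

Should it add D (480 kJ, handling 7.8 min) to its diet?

On A and H alone, R = ΣλE/(1+Σλh) = 95.1/2.189 = 43.44 kJ/min.
Profitability of D: 480/7.8 = 61.54 kJ/min.
Since 61.54 > R, including D increases the long-run rate.

Yes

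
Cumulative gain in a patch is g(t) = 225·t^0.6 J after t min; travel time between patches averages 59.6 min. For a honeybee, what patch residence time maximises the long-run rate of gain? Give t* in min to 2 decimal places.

By the marginal value theorem, leave when the instantaneous gain rate g'(t) equals the habitat-wide average g(t)/(T + t).
g'(t) = 0.6·225·t^-0.4. Setting 0.6·225·t^-0.4 = 225·t^0.6/(59.6+t) gives 0.6(59.6+t) = t, so 0.40·t = 0.6×59.6.
t* = 0.6×59.6/0.40 = 89.4 min.

89.40 min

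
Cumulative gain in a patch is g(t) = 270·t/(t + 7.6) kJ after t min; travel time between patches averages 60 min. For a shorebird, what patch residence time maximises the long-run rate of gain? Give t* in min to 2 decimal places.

By the marginal value theorem, leave when the instantaneous gain rate g'(t) equals the habitat-wide average g(t)/(T + t).
g'(t) = 270·7.6/(t + 7.6)². Setting 270·7.6/(t+7.6)² = 270t/[(t+7.6)(60+t)] gives 7.6(60+t) = t(t+7.6), so t² = 7.6×60 = 456.
t* = √456 = 21.35 min.

21.35 min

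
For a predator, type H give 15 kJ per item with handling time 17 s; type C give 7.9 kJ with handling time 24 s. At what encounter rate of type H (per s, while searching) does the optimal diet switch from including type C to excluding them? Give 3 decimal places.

At the threshold, the rate on type H alone equals the profitability of type C: λ·15/(1 + λ·17) = 7.9/24 = 0.3292.
Rearranging, λ(15 − 0.3292×17) = 0.3292, so λ = 0.3292/9.404 = 0.035 per s.

0.035 per s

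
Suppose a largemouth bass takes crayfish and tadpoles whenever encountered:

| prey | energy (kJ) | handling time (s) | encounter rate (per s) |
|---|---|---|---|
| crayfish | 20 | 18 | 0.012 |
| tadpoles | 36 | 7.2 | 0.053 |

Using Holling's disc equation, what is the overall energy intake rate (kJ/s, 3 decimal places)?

R = Σλ_iE_i / (1 + Σλ_ih_i)
Numerator: 0.012×20 + 0.053×36 = 2.148
Denominator: 1 + 0.012×18 + 0.053×7.2 = 1.598
R = 2.148/1.598 = 1.345 kJ/s

1.345 kJ/s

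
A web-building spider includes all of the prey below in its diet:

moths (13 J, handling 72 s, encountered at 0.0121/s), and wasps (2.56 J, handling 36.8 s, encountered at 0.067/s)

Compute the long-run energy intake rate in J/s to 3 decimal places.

0.076 J/s

R = Σλ_iE_i / (1 + Σλ_ih_i)
Numerator: 0.0121×13 + 0.067×2.56 = 0.3288
Denominator: 1 + 0.0121×72 + 0.067×36.8 = 4.337
R = 0.3288/4.337 = 0.07582 J/s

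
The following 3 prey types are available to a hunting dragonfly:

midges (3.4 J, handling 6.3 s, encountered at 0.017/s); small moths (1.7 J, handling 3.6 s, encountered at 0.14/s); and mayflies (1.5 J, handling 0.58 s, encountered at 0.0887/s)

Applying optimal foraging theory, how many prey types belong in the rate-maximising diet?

3

Profitabilities (E/h, J/s): mayflies 2.59, midges 0.54, small moths 0.472. Add prey in this order while the next type's profitability exceeds the intake rate on those already taken.
Rate on top 1: 0.1265. midges: 0.54 > 0.1265 → include.
Rate on top 2: 0.1647. small moths: 0.472 > 0.1647 → include.
Optimal diet: mayflies, midges, small moths — 3 of 3 types.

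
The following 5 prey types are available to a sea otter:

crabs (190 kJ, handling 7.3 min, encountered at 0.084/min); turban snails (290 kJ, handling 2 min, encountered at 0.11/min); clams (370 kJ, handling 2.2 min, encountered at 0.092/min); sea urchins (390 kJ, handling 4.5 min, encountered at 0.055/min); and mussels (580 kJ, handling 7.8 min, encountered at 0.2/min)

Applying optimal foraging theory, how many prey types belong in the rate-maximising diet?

4

E/h in descending order: clams 168, turban snails 145, sea urchins 86.7, mussels 74.4, crabs 26 kJ/min. The optimal diet is the largest prefix of this list for which every included type satisfies E_i/h_i > R on the types above it.
Rate on top 1: 28.31. turban snails: 145 > 28.31 → include.
Rate on top 2: 46.36. sea urchins: 86.7 > 46.36 → include.
Rate on top 3: 52.33. mussels: 74.4 > 52.33 → include.
Rate on top 4: 62.97. crabs: 26 < 62.97 → exclude; stop.
Optimal diet: clams, turban snails, sea urchins, mussels — 4 of 5 types.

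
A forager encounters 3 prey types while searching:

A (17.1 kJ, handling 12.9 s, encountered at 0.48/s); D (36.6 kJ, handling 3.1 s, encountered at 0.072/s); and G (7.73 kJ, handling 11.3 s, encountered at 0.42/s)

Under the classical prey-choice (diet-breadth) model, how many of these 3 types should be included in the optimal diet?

E/h in descending order: D 11.8, A 1.33, G 0.684 kJ/s. The optimal diet is the largest prefix of this list for which every included type satisfies E_i/h_i > R on the types above it.
Rate on top 1: 2.154. A: 1.33 < 2.154 → exclude; stop.
Optimal diet: D — 1 of 3 types.

1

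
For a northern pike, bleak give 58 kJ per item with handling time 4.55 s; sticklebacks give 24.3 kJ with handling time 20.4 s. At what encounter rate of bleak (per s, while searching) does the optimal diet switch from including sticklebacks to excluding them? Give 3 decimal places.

At the threshold, the rate on bleak alone equals the profitability of sticklebacks: λ·58/(1 + λ·4.55) = 24.3/20.4 = 1.191.
Rearranging, λ(58 − 1.191×4.55) = 1.191, so λ = 1.191/52.58 = 0.02265 per s.

0.023 per s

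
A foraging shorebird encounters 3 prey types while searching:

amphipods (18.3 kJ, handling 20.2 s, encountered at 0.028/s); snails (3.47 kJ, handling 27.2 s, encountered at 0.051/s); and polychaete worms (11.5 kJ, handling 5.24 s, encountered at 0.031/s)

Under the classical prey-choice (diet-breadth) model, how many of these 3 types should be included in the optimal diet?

E/h in descending order: polychaete worms 2.19, amphipods 0.906, snails 0.128 kJ/s. The optimal diet is the largest prefix of this list for which every included type satisfies E_i/h_i > R on the types above it.
Rate on top 1: 0.3067. amphipods: 0.906 > 0.3067 → include.
Rate on top 2: 0.5028. snails: 0.128 < 0.5028 → exclude; stop.
Optimal diet: polychaete worms, amphipods — 2 of 3 types.

2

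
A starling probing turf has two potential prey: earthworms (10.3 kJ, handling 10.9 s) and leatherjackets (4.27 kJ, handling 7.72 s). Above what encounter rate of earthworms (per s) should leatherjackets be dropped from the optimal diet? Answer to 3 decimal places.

0.129 per s

Drop leatherjackets once their profitability E₂/h₂ falls below the rate achievable on earthworms alone: E₂/h₂ = λE₁/(1 + λh₁).
Solve for λ: λE₁h₂ = E₂(1 + λh₁) → λ(E₁h₂ − E₂h₁) = E₂ → λ = E₂/(E₁h₂ − E₂h₁).
λ = 4.27/(10.3×7.72 − 4.27×10.9) = 4.27/32.97 = 0.1295 per s.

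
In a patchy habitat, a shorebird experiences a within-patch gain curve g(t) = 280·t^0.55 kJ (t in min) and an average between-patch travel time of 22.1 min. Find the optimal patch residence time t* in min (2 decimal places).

Optimal t* satisfies g'(t*) = g(t*)/(T + t*).
g'(t) = 0.55·280·t^-0.45. Setting 0.55·280·t^-0.45 = 280·t^0.55/(22.1+t) gives 0.55(22.1+t) = t, so 0.45·t = 0.55×22.1.
t* = 0.55×22.1/0.45 = 27.01 min.

27.01 min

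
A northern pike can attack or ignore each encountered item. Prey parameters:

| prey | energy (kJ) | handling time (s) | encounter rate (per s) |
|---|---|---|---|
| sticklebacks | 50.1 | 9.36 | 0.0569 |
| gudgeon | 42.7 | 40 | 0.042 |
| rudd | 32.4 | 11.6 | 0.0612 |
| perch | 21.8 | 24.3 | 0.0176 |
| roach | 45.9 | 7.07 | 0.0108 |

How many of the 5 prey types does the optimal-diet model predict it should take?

Profitabilities (E/h, kJ/s): roach 6.49, sticklebacks 5.35, rudd 2.79, gudgeon 1.07, perch 0.897. Add prey in this order while the next type's profitability exceeds the intake rate on those already taken.
Rate on top 1: 0.4606. sticklebacks: 5.35 > 0.4606 → include.
Rate on top 2: 2.08. rudd: 2.79 > 2.08 → include.
Rate on top 3: 2.298. gudgeon: 1.07 < 2.298 → exclude; stop.
Optimal diet: roach, sticklebacks, rudd — 3 of 5 types.

3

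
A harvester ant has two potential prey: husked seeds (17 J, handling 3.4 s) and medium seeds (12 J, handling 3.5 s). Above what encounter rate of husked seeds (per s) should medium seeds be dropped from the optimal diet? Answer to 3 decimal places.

At the threshold, the rate on husked seeds alone equals the profitability of medium seeds: λ·17/(1 + λ·3.4) = 12/3.5 = 3.429.
Rearranging, λ(17 − 3.429×3.4) = 3.429, so λ = 3.429/5.343 = 0.6417 per s.

0.642 per s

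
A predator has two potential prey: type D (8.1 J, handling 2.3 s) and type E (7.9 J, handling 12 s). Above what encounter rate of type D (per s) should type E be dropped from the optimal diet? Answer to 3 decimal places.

At the threshold, the rate on type D alone equals the profitability of type E: λ·8.1/(1 + λ·2.3) = 7.9/12 = 0.6583.
Rearranging, λ(8.1 − 0.6583×2.3) = 0.6583, so λ = 0.6583/6.586 = 0.09996 per s.

0.100 per s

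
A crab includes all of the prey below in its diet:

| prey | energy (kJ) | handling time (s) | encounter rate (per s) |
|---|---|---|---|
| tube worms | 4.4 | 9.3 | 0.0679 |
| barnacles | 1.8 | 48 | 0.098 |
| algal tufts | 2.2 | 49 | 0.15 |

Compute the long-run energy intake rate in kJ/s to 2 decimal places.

0.06 kJ/s

Energy encountered per unit search time: 0.0679×4.4 + 0.098×1.8 + 0.15×2.2 = 0.8052 kJ/s.
Handling time per unit search time: 0.0679×9.3 + 0.098×48 + 0.15×49 = 12.69.
Rate = 0.8052/(1 + 12.69) = 0.05883 kJ/s.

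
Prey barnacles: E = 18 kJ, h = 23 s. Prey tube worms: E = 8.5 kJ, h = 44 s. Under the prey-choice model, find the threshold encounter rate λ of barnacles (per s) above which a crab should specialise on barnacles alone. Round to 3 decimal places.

0.014 per s

The zero-one rule: include tube worms iff E₂/h₂ > λE₁/(1+λh₁). Equality gives the switch point.
λE₁h₂ = E₂ + λE₂h₁ ⇒ λ = E₂/(E₁h₂ − E₂h₁) = 8.5/(792 − 195.5) = 0.01425 per s.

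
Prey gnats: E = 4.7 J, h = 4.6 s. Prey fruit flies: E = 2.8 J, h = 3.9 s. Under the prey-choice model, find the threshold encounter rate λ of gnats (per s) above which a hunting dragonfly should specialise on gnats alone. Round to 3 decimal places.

0.514 per s

The zero-one rule: include fruit flies iff E₂/h₂ > λE₁/(1+λh₁). Equality gives the switch point.
λE₁h₂ = E₂ + λE₂h₁ ⇒ λ = E₂/(E₁h₂ − E₂h₁) = 2.8/(18.33 − 12.88) = 0.5138 per s.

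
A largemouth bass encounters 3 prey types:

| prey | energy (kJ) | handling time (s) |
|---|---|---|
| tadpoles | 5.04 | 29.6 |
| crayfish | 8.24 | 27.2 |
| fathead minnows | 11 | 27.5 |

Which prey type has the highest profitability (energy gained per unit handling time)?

In descending order of E/h:
fathead minnows: 11/27.5 = 0.4 kJ/s
crayfish: 8.24/27.2 = 0.303 kJ/s
tadpoles: 5.04/29.6 = 0.17 kJ/s

fathead minnows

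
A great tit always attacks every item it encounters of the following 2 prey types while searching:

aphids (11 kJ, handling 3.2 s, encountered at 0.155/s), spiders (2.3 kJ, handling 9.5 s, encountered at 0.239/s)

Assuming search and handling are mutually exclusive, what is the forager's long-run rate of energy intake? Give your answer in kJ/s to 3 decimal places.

0.599 kJ/s

R = Σλ_iE_i / (1 + Σλ_ih_i)
Numerator: 0.155×11 + 0.239×2.3 = 2.255
Denominator: 1 + 0.155×3.2 + 0.239×9.5 = 3.766
R = 2.255/3.766 = 0.5986 kJ/s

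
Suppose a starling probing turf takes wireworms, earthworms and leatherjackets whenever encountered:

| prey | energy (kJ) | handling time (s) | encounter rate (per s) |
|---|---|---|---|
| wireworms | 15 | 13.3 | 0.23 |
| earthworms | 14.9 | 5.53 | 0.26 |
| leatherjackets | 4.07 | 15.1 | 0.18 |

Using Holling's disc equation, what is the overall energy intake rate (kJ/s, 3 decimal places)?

0.981 kJ/s

Energy encountered per unit search time: 0.23×15 + 0.26×14.9 + 0.18×4.07 = 8.057 kJ/s.
Handling time per unit search time: 0.23×13.3 + 0.26×5.53 + 0.18×15.1 = 7.215.
Rate = 8.057/(1 + 7.215) = 0.9807 kJ/s.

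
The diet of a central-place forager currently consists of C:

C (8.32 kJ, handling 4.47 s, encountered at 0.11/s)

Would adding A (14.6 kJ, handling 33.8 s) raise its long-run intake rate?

Intake rate on the current diet: R = (0.11×8.32) / (1 + 0.11×4.47) = 0.9152/1.492 = 0.6135 kJ/s.
Profitability of A: 14.6/33.8 = 0.432 kJ/s.
Since 0.432 < R, time spent handling A is better spent searching.

No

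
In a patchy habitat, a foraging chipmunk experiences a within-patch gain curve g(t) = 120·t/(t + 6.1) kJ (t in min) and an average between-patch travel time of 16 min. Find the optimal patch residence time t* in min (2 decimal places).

9.88 min

Maximise g(t)/(T+t): set derivative to zero → g'(t)(T+t) = g(t).
g'(t) = 120·6.1/(t + 6.1)². Setting 120·6.1/(t+6.1)² = 120t/[(t+6.1)(16+t)] gives 6.1(16+t) = t(t+6.1), so t² = 6.1×16 = 97.6.
t* = √97.6 = 9.879 min.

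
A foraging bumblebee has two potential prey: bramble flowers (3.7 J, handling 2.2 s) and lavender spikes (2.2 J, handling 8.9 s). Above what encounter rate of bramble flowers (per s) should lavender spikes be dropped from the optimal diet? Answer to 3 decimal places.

0.078 per s

Drop lavender spikes once their profitability E₂/h₂ falls below the rate achievable on bramble flowers alone: E₂/h₂ = λE₁/(1 + λh₁).
Solve for λ: λE₁h₂ = E₂(1 + λh₁) → λ(E₁h₂ − E₂h₁) = E₂ → λ = E₂/(E₁h₂ − E₂h₁).
λ = 2.2/(3.7×8.9 − 2.2×2.2) = 2.2/28.09 = 0.07832 per s.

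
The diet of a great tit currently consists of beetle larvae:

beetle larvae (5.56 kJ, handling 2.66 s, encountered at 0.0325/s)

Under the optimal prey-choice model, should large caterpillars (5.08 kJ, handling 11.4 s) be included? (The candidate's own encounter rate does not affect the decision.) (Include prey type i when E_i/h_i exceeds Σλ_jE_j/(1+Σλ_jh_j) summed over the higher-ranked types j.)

Yes

On beetle larvae alone, R = ΣλE/(1+Σλh) = 0.1807/1.086 = 0.1663 kJ/s.
Profitability of large caterpillars: 5.08/11.4 = 0.4456 kJ/s.
Since 0.4456 > R, including large caterpillars increases the long-run rate.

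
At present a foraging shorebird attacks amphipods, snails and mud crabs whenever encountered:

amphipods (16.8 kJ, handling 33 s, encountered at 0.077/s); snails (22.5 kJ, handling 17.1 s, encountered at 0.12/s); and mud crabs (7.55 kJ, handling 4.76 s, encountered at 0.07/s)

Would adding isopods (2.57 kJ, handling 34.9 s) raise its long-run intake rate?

No

Intake rate on the current diet: R = (0.077×16.8 + 0.12×22.5 + 0.07×7.55) / (1 + 0.077×33 + 0.12×17.1 + 0.07×4.76) = 4.522/5.926 = 0.7631 kJ/s.
isopods: E/h = 2.57/34.9 = 0.07364 kJ/s.
0.07364 < 0.7631, so adding isopods would lower the average — exclude it.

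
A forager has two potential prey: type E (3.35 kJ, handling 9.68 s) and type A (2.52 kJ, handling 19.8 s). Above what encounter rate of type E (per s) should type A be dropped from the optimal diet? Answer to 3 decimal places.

0.060 per s

At the threshold, the rate on type E alone equals the profitability of type A: λ·3.35/(1 + λ·9.68) = 2.52/19.8 = 0.1273.
Rearranging, λ(3.35 − 0.1273×9.68) = 0.1273, so λ = 0.1273/2.118 = 0.06009 per s.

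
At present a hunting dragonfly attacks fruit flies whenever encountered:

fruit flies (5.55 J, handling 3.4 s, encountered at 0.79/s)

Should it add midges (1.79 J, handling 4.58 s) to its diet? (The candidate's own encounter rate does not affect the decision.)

On fruit flies alone, R = ΣλE/(1+Σλh) = 4.385/3.686 = 1.19 J/s.
Profitability of midges: 1.79/4.58 = 0.3908 J/s.
0.3908 < 1.19, so adding midges would lower the average — exclude it.

No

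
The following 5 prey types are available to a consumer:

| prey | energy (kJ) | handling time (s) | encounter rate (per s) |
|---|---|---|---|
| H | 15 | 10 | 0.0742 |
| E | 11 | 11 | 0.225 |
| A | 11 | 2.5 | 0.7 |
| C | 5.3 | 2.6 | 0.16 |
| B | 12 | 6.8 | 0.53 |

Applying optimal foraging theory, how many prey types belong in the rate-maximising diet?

1

Profitabilities (E/h, kJ/s): A 4.4, C 2.04, B 1.76, H 1.5, E 1. Add prey in this order while the next type's profitability exceeds the intake rate on those already taken.
Rate on top 1: 2.8. C: 2.04 < 2.8 → exclude; stop.
Optimal diet: A — 1 of 5 types.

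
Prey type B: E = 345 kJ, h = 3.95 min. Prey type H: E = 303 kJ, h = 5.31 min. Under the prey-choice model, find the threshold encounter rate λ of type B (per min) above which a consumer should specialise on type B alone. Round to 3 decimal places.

The zero-one rule: include type H iff E₂/h₂ > λE₁/(1+λh₁). Equality gives the switch point.
λE₁h₂ = E₂ + λE₂h₁ ⇒ λ = E₂/(E₁h₂ − E₂h₁) = 303/(1832 − 1197) = 0.4771 per min.

0.477 per min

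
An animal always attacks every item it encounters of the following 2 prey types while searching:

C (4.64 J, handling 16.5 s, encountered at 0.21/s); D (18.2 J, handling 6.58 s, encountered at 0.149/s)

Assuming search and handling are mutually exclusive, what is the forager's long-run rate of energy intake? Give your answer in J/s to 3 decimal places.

R = Σλ_iE_i / (1 + Σλ_ih_i)
Numerator: 0.21×4.64 + 0.149×18.2 = 3.686
Denominator: 1 + 0.21×16.5 + 0.149×6.58 = 5.445
R = 3.686/5.445 = 0.6769 J/s

0.677 J/s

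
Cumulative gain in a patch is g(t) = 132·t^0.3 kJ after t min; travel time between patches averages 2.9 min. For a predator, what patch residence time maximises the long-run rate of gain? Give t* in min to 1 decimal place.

Optimal t* satisfies g'(t*) = g(t*)/(T + t*).
g'(t) = 0.3·132·t^-0.7. Setting 0.3·132·t^-0.7 = 132·t^0.3/(2.9+t) gives 0.3(2.9+t) = t, so 0.70·t = 0.3×2.9.
t* = 0.3×2.9/0.70 = 1.243 min.

1.2 min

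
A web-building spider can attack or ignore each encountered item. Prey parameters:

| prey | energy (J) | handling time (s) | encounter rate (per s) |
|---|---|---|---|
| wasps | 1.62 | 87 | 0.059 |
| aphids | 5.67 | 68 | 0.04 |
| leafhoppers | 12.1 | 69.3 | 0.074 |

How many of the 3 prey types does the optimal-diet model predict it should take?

1

E/h in descending order: leafhoppers 0.175, aphids 0.0834, wasps 0.0186 J/s. The optimal diet is the largest prefix of this list for which every included type satisfies E_i/h_i > R on the types above it.
Rate on top 1: 0.1461. aphids: 0.0834 < 0.1461 → exclude; stop.
Optimal diet: leafhoppers — 1 of 3 types.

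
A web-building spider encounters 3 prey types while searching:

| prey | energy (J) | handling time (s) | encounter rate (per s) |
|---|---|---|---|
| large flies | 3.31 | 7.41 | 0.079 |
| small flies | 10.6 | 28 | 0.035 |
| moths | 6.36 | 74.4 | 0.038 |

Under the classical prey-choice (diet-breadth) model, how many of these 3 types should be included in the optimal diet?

2

Rank by E/h (J/s): large flies 0.447, small flies 0.379, moths 0.0855. Include each in turn until the next type's E/h falls below the running intake rate.
Rate on top 1: 0.1649. small flies: 0.379 > 0.1649 → include.
Rate on top 2: 0.2465. moths: 0.0855 < 0.2465 → exclude; stop.
Optimal diet: large flies, small flies — 2 of 3 types.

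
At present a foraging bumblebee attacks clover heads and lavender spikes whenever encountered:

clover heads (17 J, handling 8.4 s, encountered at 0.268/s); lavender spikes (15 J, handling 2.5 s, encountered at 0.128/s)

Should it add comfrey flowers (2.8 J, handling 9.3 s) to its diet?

No

On clover heads and lavender spikes alone, R = ΣλE/(1+Σλh) = 6.476/3.571 = 1.813 J/s.
comfrey flowers: E/h = 2.8/9.3 = 0.3011 J/s.
Since 0.3011 < R, time spent handling comfrey flowers is better spent searching.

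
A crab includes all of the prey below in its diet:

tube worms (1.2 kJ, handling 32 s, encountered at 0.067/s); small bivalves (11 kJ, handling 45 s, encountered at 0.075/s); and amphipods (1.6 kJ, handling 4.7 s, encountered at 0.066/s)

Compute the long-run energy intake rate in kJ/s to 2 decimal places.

R = (0.067×1.2 + 0.075×11 + 0.066×1.6) / (1 + 0.067×32 + 0.075×45 + 0.066×4.7) = 1.011/6.829 = 0.148 kJ/s.

0.15 kJ/s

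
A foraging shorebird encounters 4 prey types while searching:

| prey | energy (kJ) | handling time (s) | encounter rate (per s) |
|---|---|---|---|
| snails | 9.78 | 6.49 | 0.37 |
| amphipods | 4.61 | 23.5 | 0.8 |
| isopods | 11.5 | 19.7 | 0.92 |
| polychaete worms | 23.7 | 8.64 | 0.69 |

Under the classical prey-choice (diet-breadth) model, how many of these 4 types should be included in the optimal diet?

E/h in descending order: polychaete worms 2.74, snails 1.51, isopods 0.584, amphipods 0.196 kJ/s. The optimal diet is the largest prefix of this list for which every included type satisfies E_i/h_i > R on the types above it.
Rate on top 1: 2.349. snails: 1.51 < 2.349 → exclude; stop.
Optimal diet: polychaete worms — 1 of 4 types.

1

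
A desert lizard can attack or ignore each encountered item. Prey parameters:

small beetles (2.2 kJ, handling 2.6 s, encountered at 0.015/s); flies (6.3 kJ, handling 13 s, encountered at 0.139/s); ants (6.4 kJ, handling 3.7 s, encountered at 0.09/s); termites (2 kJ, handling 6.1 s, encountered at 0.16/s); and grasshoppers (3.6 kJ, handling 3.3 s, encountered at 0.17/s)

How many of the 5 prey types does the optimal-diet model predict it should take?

3

Profitabilities (E/h, kJ/s): ants 1.73, grasshoppers 1.09, small beetles 0.846, flies 0.485, termites 0.328. Add prey in this order while the next type's profitability exceeds the intake rate on those already taken.
Rate on top 1: 0.4321. grasshoppers: 1.09 > 0.4321 → include.
Rate on top 2: 0.6272. small beetles: 0.846 > 0.6272 → include.
Rate on top 3: 0.6317. flies: 0.485 < 0.6317 → exclude; stop.
Optimal diet: ants, grasshoppers, small beetles — 3 of 5 types.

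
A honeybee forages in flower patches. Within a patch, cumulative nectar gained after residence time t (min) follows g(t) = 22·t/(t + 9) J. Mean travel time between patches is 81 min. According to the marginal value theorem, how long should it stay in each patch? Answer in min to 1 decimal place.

27.0 min

Optimal t* satisfies g'(t*) = g(t*)/(T + t*).
g'(t) = 22·9/(t + 9)². Setting 22·9/(t+9)² = 22t/[(t+9)(81+t)] gives 9(81+t) = t(t+9), so t² = 9×81 = 729.
t* = √729 = 27 min.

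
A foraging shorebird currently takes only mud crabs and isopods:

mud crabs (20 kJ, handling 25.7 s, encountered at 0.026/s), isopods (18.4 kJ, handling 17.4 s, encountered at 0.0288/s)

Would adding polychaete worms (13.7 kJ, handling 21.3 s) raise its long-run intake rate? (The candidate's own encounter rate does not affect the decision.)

Intake rate on the current diet: R = (0.026×20 + 0.0288×18.4) / (1 + 0.026×25.7 + 0.0288×17.4) = 1.05/2.169 = 0.484 kJ/s.
polychaete worms: E/h = 13.7/21.3 = 0.6432 kJ/s.
Since 0.6432 > R, including polychaete worms increases the long-run rate.

Yes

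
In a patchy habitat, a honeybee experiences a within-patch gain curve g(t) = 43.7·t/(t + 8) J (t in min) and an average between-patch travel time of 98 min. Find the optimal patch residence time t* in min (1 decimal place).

28.0 min

Optimal t* satisfies g'(t*) = g(t*)/(T + t*).
g'(t) = 43.7·8/(t + 8)². Setting 43.7·8/(t+8)² = 43.7t/[(t+8)(98+t)] gives 8(98+t) = t(t+8), so t² = 8×98 = 784.
t* = √784 = 28 min.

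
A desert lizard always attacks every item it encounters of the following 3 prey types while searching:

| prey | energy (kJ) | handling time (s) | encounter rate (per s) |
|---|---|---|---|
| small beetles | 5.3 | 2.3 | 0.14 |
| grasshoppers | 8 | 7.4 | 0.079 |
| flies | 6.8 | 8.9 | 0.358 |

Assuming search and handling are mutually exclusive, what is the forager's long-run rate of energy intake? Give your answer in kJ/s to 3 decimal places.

0.748 kJ/s

Energy encountered per unit search time: 0.14×5.3 + 0.079×8 + 0.358×6.8 = 3.808 kJ/s.
Handling time per unit search time: 0.14×2.3 + 0.079×7.4 + 0.358×8.9 = 4.093.
Rate = 3.808/(1 + 4.093) = 0.7478 kJ/s.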